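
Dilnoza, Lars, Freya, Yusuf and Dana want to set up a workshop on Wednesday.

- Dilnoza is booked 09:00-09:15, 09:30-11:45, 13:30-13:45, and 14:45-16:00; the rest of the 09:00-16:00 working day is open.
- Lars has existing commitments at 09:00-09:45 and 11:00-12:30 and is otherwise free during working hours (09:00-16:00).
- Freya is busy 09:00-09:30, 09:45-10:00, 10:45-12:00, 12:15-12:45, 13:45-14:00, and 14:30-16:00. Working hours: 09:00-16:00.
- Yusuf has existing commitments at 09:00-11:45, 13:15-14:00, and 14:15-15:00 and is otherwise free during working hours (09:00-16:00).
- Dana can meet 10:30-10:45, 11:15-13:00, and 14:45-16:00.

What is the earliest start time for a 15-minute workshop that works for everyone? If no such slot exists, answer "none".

Dilnoza free within 09:00–16:00: 09:15–09:30, 11:45–13:30, 13:45–14:45.
Lars free within 09:00–16:00: 09:45–11:00, 12:30–16:00.
Freya free within 09:00–16:00: 09:30–09:45, 10:00–10:45, 12:00–12:15, 12:45–13:45, 14:00–14:30.
Yusuf free within 09:00–16:00: 11:45–13:15, 14:00–14:15, 15:00–16:00.
Dilnoza ∩ Lars: 12:30–13:30, 13:45–14:45.
Dilnoza ∩ Lars ∩ Freya: 12:45–13:30, 14:00–14:30.
Dilnoza ∩ Lars ∩ Freya ∩ Yusuf: 12:45–13:15, 14:00–14:15.
Dilnoza ∩ Lars ∩ Freya ∩ Yusuf ∩ Dana: 12:45–13:00.
Windows ≥ 15 min: 12:45–13:00.
Earliest such window starts at 12:45.

12:45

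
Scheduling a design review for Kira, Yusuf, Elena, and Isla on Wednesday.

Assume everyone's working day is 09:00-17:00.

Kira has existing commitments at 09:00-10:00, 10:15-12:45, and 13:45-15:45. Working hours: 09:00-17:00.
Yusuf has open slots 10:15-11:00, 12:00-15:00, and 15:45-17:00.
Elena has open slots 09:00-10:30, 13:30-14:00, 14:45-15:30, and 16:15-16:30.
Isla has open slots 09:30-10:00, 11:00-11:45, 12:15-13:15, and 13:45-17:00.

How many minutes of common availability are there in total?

Kira free within 09:00–17:00: 10:00–10:15, 12:45–13:45, 15:45–17:00.
Kira ∩ Yusuf: 12:45–13:45, 15:45–17:00.
Kira ∩ Yusuf ∩ Elena: 13:30–13:45, 16:15–16:30.
Kira ∩ Yusuf ∩ Elena ∩ Isla: 16:15–16:30.
Total common minutes: 15.

15 minutes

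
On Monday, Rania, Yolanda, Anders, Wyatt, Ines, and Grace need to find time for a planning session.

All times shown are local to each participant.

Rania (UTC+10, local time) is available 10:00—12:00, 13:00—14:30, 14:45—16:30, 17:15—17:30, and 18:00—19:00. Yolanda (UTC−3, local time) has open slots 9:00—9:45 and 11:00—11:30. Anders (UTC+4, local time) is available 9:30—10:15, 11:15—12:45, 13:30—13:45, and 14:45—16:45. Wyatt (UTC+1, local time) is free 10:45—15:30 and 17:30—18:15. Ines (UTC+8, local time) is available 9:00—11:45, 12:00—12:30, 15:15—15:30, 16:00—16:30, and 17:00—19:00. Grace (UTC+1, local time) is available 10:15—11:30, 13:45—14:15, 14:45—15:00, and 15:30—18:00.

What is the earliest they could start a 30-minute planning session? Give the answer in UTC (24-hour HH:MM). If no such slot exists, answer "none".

Rania → UTC: 00:00–02:00, 03:00–04:30, 04:45–06:30, 07:15–07:30, 08:00–09:00.
Yolanda → UTC: 12:00–12:45, 14:00–14:30.
Anders → UTC: 05:30–06:15, 07:15–08:45, 09:30–09:45, 10:45–12:45.
Wyatt → UTC: 09:45–14:30, 16:30–17:15.
Ines → UTC: 01:00–03:45, 04:00–04:30, 07:15–07:30, 08:00–08:30, 09:00–11:00.
Grace → UTC: 09:15–10:30, 12:45–13:15, 13:45–14:00, 14:30–17:00.
Rania ∩ Yolanda: (none).
Rania ∩ Yolanda ∩ Anders: (none).
Rania ∩ Yolanda ∩ Anders ∩ Wyatt: (none).
Rania ∩ Yolanda ∩ Anders ∩ Wyatt ∩ Ines: (none).
Rania ∩ Yolanda ∩ Anders ∩ Wyatt ∩ Ines ∩ Grace: (none).
Windows ≥ 30 min: (none).

none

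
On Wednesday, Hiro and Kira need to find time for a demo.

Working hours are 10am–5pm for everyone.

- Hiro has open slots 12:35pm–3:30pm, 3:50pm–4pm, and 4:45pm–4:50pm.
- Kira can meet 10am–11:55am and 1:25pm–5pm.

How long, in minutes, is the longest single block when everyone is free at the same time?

Hiro ∩ Kira: 13:25–15:30, 15:50–16:00, 16:45–16:50.
Common window lengths: 125, 10, 5 min; longest is 125.

125 minutes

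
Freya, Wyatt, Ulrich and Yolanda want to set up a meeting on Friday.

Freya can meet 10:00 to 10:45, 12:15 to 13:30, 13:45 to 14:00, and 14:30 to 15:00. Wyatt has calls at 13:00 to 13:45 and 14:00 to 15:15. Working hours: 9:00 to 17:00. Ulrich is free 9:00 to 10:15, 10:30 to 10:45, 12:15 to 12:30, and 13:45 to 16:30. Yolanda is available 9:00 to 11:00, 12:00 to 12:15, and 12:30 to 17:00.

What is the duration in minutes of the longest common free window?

Wyatt free within 09:00–17:00: 09:00–13:00, 13:45–14:00, 15:15–17:00.
Freya ∩ Wyatt: 10:00–10:45, 12:15–13:00, 13:45–14:00.
Freya ∩ Wyatt ∩ Ulrich: 10:00–10:15, 10:30–10:45, 12:15–12:30, 13:45–14:00.
Freya ∩ Wyatt ∩ Ulrich ∩ Yolanda: 10:00–10:15, 10:30–10:45, 13:45–14:00.
Common window lengths: 15, 15, 15 min; longest is 15.

15 minutes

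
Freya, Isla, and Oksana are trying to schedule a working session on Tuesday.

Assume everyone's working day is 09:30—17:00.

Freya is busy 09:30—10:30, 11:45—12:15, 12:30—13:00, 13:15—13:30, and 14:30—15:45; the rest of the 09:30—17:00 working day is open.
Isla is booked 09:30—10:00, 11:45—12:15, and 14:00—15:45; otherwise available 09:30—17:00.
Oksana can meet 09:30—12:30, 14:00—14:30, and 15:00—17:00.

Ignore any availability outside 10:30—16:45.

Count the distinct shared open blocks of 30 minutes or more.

Freya free within 09:30–17:00: 10:30–11:45, 12:15–12:30, 13:00–13:15, 13:30–14:30, 15:45–17:00.
Isla free within 09:30–17:00: 10:00–11:45, 12:15–14:00, 15:45–17:00.
Freya ∩ Isla: 10:30–11:45, 12:15–12:30, 13:00–13:15, 13:30–14:00, 15:45–17:00.
Freya ∩ Isla ∩ Oksana: 10:30–11:45, 12:15–12:30, 15:45–17:00.
Restricted to 10:30–16:45: 10:30–11:45, 12:15–12:30, 15:45–16:45.
Windows ≥ 30 min: 10:30–11:45, 15:45–16:45.
That's 2 windows.

2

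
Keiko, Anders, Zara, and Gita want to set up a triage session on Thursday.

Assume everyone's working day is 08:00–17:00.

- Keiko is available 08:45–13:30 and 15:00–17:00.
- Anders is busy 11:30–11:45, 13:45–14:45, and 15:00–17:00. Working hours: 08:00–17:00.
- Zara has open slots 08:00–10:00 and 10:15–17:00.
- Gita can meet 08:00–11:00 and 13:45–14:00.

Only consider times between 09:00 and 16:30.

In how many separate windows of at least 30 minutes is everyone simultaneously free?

2

Anders free within 08:00–17:00: 08:00–11:30, 11:45–13:45, 14:45–15:00.
Keiko ∩ Anders: 08:45–11:30, 11:45–13:30.
Keiko ∩ Anders ∩ Zara: 08:45–10:00, 10:15–11:30, 11:45–13:30.
Keiko ∩ Anders ∩ Zara ∩ Gita: 08:45–10:00, 10:15–11:00.
Restricted to 09:00–16:30: 09:00–10:00, 10:15–11:00.
Windows ≥ 30 min: 09:00–10:00, 10:15–11:00.
That's 2 windows.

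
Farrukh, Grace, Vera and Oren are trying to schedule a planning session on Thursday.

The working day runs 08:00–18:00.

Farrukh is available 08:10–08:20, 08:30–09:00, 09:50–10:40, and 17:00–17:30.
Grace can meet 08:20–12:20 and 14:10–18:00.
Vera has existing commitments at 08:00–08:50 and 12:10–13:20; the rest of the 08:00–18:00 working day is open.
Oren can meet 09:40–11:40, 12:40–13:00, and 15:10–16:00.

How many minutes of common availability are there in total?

Vera free within 08:00–18:00: 08:50–12:10, 13:20–18:00.
Farrukh ∩ Grace: 08:30–09:00, 09:50–10:40, 17:00–17:30.
Farrukh ∩ Grace ∩ Vera: 08:50–09:00, 09:50–10:40, 17:00–17:30.
Farrukh ∩ Grace ∩ Vera ∩ Oren: 09:50–10:40.
Total common minutes: 50.

50 minutes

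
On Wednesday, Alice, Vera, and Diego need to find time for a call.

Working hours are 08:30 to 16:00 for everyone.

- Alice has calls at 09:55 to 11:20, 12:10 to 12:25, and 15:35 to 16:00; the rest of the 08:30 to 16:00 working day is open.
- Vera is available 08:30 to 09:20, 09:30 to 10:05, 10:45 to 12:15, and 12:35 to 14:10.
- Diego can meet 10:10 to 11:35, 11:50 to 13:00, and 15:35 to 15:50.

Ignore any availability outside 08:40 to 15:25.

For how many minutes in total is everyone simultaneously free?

60 minutes

Alice free within 08:30–16:00: 08:30–09:55, 11:20–12:10, 12:25–15:35.
Alice ∩ Vera: 08:30–09:20, 09:30–09:55, 11:20–12:10, 12:35–14:10.
Alice ∩ Vera ∩ Diego: 11:20–11:35, 11:50–12:10, 12:35–13:00.
Restricted to 08:40–15:25: 11:20–11:35, 11:50–12:10, 12:35–13:00.
Total common minutes: 15 + 20 + 25 = 60.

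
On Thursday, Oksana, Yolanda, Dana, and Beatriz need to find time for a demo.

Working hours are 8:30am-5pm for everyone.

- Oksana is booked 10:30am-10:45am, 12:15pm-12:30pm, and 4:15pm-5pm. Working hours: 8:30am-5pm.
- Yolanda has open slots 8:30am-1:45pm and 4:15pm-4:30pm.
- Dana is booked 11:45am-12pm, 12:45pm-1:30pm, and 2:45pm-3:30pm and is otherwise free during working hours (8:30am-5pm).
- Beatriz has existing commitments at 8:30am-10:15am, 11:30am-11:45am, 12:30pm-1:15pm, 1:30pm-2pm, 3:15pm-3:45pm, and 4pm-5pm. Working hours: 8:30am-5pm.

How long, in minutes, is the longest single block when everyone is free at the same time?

45 minutes

Oksana free within 08:30–17:00: 08:30–10:30, 10:45–12:15, 12:30–16:15.
Dana free within 08:30–17:00: 08:30–11:45, 12:00–12:45, 13:30–14:45, 15:30–17:00.
Beatriz free within 08:30–17:00: 10:15–11:30, 11:45–12:30, 13:15–13:30, 14:00–15:15, 15:45–16:00.
Oksana ∩ Yolanda: 08:30–10:30, 10:45–12:15, 12:30–13:45.
Oksana ∩ Yolanda ∩ Dana: 08:30–10:30, 10:45–11:45, 12:00–12:15, 12:30–12:45, 13:30–13:45.
Oksana ∩ Yolanda ∩ Dana ∩ Beatriz: 10:15–10:30, 10:45–11:30, 12:00–12:15.
Common window lengths: 15, 45, 15 min; longest is 45.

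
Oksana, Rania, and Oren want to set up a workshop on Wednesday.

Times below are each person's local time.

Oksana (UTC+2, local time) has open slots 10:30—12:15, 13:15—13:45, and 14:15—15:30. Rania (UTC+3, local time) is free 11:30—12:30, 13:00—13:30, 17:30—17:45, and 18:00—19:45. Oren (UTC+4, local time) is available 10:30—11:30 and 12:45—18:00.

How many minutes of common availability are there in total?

60 minutes

Oksana → UTC: 08:30–10:15, 11:15–11:45, 12:15–13:30.
Rania → UTC: 08:30–09:30, 10:00–10:30, 14:30–14:45, 15:00–16:45.
Oren → UTC: 06:30–07:30, 08:45–14:00.
Oksana ∩ Rania: 08:30–09:30, 10:00–10:15.
Oksana ∩ Rania ∩ Oren: 08:45–09:30, 10:00–10:15.
Total common minutes: 45 + 15 = 60.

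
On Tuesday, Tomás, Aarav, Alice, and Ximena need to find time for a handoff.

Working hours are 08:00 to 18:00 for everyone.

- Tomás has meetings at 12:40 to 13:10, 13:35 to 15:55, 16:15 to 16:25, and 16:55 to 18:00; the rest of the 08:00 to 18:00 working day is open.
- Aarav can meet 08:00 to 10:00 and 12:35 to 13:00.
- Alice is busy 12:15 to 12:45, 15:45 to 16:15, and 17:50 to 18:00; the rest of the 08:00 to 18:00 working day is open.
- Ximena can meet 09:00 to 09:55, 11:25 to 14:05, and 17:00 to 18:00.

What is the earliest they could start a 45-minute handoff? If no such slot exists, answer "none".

09:00

Tomás free within 08:00–18:00: 08:00–12:40, 13:10–13:35, 15:55–16:15, 16:25–16:55.
Alice free within 08:00–18:00: 08:00–12:15, 12:45–15:45, 16:15–17:50.
Tomás ∩ Aarav: 08:00–10:00, 12:35–12:40.
Tomás ∩ Aarav ∩ Alice: 08:00–10:00.
Tomás ∩ Aarav ∩ Alice ∩ Ximena: 09:00–09:55.
Windows ≥ 45 min: 09:00–09:55.
Earliest such window starts at 09:00.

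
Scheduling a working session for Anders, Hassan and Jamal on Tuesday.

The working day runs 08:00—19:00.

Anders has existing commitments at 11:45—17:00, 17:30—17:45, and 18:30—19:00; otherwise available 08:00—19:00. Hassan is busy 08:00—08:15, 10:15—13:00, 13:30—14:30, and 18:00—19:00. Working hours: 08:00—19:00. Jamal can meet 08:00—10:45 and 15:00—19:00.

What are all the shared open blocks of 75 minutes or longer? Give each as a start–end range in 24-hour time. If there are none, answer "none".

08:15–10:15

Anders free within 08:00–19:00: 08:00–11:45, 17:00–17:30, 17:45–18:30.
Hassan free within 08:00–19:00: 08:15–10:15, 13:00–13:30, 14:30–18:00.
Anders ∩ Hassan: 08:15–10:15, 17:00–17:30, 17:45–18:00.
Anders ∩ Hassan ∩ Jamal: 08:15–10:15, 17:00–17:30, 17:45–18:00.
Windows ≥ 75 min: 08:15–10:15.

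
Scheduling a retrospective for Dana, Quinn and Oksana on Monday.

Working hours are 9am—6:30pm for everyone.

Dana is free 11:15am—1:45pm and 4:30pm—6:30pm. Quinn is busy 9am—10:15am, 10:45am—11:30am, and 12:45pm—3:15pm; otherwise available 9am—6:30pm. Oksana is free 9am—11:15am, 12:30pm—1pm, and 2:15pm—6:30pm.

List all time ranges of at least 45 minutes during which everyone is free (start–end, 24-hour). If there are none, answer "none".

Quinn free within 09:00–18:30: 10:15–10:45, 11:30–12:45, 15:15–18:30.
Dana ∩ Quinn: 11:30–12:45, 16:30–18:30.
Dana ∩ Quinn ∩ Oksana: 12:30–12:45, 16:30–18:30.
Windows ≥ 45 min: 16:30–18:30.

16:30–18:30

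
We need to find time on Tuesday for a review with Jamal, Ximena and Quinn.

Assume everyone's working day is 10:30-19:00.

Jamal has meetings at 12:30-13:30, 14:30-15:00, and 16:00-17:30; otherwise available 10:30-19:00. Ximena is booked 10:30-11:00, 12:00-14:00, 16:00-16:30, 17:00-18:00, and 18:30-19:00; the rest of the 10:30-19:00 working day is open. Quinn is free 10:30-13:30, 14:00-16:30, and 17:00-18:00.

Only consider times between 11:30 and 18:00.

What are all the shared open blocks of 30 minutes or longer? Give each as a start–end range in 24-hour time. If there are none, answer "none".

11:30–12:00, 14:00–14:30, 15:00–16:00

Jamal free within 10:30–19:00: 10:30–12:30, 13:30–14:30, 15:00–16:00, 17:30–19:00.
Ximena free within 10:30–19:00: 11:00–12:00, 14:00–16:00, 16:30–17:00, 18:00–18:30.
Jamal ∩ Ximena: 11:00–12:00, 14:00–14:30, 15:00–16:00, 18:00–18:30.
Jamal ∩ Ximena ∩ Quinn: 11:00–12:00, 14:00–14:30, 15:00–16:00.
Restricted to 11:30–18:00: 11:30–12:00, 14:00–14:30, 15:00–16:00.
Windows ≥ 30 min: 11:30–12:00, 14:00–14:30, 15:00–16:00.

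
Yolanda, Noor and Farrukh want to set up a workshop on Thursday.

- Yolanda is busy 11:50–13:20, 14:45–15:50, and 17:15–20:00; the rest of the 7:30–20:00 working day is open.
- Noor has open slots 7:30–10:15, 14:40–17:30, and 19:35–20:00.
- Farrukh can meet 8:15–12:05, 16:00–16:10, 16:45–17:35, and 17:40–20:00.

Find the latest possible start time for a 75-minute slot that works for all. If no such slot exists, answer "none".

Yolanda free within 07:30–20:00: 07:30–11:50, 13:20–14:45, 15:50–17:15.
Yolanda ∩ Noor: 07:30–10:15, 14:40–14:45, 15:50–17:15.
Yolanda ∩ Noor ∩ Farrukh: 08:15–10:15, 16:00–16:10, 16:45–17:15.
Windows ≥ 75 min: 08:15–10:15.
Latest start in the last window 08:15–10:15 is 10:15 − 75 min = 09:00.

09:00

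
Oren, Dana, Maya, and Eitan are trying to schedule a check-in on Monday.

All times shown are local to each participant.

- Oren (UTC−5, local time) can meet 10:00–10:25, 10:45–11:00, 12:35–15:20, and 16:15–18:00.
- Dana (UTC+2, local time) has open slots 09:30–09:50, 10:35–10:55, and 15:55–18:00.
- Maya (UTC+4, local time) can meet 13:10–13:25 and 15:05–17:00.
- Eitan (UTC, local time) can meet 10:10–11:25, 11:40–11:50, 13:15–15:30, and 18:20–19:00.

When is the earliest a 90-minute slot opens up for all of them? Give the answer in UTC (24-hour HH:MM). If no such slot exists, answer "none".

Oren → UTC: 15:00–15:25, 15:45–16:00, 17:35–20:20, 21:15–23:00.
Dana → UTC: 07:30–07:50, 08:35–08:55, 13:55–16:00.
Maya → UTC: 09:10–09:25, 11:05–13:00.
Eitan → UTC: 10:10–11:25, 11:40–11:50, 13:15–15:30, 18:20–19:00.
Oren ∩ Dana: 15:00–15:25, 15:45–16:00.
Oren ∩ Dana ∩ Maya: (none).
Oren ∩ Dana ∩ Maya ∩ Eitan: (none).
Windows ≥ 90 min: (none).

none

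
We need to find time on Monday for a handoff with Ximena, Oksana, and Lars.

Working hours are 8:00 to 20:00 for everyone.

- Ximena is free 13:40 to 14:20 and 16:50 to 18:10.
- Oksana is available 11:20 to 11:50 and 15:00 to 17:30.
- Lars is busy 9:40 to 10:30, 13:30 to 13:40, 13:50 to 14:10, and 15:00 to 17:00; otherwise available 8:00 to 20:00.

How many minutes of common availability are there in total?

Lars free within 08:00–20:00: 08:00–09:40, 10:30–13:30, 13:40–13:50, 14:10–15:00, 17:00–20:00.
Ximena ∩ Oksana: 16:50–17:30.
Ximena ∩ Oksana ∩ Lars: 17:00–17:30.
Total common minutes: 30.

30 minutes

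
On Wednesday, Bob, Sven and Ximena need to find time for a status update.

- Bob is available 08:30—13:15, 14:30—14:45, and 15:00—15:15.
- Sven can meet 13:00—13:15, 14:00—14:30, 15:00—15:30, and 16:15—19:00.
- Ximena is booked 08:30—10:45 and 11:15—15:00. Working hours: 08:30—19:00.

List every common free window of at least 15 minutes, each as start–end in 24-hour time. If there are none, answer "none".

Ximena free within 08:30–19:00: 10:45–11:15, 15:00–19:00.
Bob ∩ Sven: 13:00–13:15, 15:00–15:15.
Bob ∩ Sven ∩ Ximena: 15:00–15:15.
Windows ≥ 15 min: 15:00–15:15.

15:00–15:15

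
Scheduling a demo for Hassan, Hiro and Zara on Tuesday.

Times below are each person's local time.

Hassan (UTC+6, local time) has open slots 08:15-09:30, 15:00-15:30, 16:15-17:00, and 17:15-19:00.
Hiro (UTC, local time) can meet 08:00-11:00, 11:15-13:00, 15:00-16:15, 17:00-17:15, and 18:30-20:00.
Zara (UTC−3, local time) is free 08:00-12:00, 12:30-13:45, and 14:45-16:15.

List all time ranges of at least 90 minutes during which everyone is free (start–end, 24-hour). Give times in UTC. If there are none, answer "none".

11:15–13:00

Hassan → UTC: 02:15–03:30, 09:00–09:30, 10:15–11:00, 11:15–13:00.
Hiro → UTC: 08:00–11:00, 11:15–13:00, 15:00–16:15, 17:00–17:15, 18:30–20:00.
Zara → UTC: 11:00–15:00, 15:30–16:45, 17:45–19:15.
Hassan ∩ Hiro: 09:00–09:30, 10:15–11:00, 11:15–13:00.
Hassan ∩ Hiro ∩ Zara: 11:15–13:00.
Windows ≥ 90 min: 11:15–13:00.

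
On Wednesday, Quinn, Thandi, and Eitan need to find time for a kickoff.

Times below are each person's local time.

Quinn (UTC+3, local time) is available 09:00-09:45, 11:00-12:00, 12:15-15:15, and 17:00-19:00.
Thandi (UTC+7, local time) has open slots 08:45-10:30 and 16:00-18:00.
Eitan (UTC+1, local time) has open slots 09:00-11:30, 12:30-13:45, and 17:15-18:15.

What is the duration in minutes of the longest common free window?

75 minutes

Quinn → UTC: 06:00–06:45, 08:00–09:00, 09:15–12:15, 14:00–16:00.
Thandi → UTC: 01:45–03:30, 09:00–11:00.
Eitan → UTC: 08:00–10:30, 11:30–12:45, 16:15–17:15.
Quinn ∩ Thandi: 09:15–11:00.
Quinn ∩ Thandi ∩ Eitan: 09:15–10:30.
Single common window of 75 minutes.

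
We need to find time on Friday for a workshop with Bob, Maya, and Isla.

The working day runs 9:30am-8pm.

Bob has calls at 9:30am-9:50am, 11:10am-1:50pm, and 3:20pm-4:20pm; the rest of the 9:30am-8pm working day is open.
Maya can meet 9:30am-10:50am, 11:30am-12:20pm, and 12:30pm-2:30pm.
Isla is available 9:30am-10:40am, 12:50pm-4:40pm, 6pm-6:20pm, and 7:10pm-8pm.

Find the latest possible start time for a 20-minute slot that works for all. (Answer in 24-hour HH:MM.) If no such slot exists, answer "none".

Bob free within 09:30–20:00: 09:50–11:10, 13:50–15:20, 16:20–20:00.
Bob ∩ Maya: 09:50–10:50, 13:50–14:30.
Bob ∩ Maya ∩ Isla: 09:50–10:40, 13:50–14:30.
Windows ≥ 20 min: 09:50–10:40, 13:50–14:30.
Latest start in the last window 13:50–14:30 is 14:30 − 20 min = 14:10.

14:10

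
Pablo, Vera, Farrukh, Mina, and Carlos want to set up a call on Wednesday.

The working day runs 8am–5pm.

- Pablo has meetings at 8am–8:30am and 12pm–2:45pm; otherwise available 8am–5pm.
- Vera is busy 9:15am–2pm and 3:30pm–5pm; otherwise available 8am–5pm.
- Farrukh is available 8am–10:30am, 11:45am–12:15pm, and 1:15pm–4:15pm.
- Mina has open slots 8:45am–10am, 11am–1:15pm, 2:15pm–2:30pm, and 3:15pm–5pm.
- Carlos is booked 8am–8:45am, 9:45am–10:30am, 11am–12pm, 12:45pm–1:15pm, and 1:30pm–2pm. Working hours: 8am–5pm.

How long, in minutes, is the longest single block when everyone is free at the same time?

Pablo free within 08:00–17:00: 08:30–12:00, 14:45–17:00.
Vera free within 08:00–17:00: 08:00–09:15, 14:00–15:30.
Carlos free within 08:00–17:00: 08:45–09:45, 10:30–11:00, 12:00–12:45, 13:15–13:30, 14:00–17:00.
Pablo ∩ Vera: 08:30–09:15, 14:45–15:30.
Pablo ∩ Vera ∩ Farrukh: 08:30–09:15, 14:45–15:30.
Pablo ∩ Vera ∩ Farrukh ∩ Mina: 08:45–09:15, 15:15–15:30.
Pablo ∩ Vera ∩ Farrukh ∩ Mina ∩ Carlos: 08:45–09:15, 15:15–15:30.
Common window lengths: 30, 15 min; longest is 30.

30 minutes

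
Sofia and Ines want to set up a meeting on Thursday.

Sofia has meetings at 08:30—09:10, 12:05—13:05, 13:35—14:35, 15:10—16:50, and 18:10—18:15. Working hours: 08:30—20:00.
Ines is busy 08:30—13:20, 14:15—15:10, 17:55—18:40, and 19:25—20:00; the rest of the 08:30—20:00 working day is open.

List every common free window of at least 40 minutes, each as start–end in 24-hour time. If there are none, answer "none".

Sofia free within 08:30–20:00: 09:10–12:05, 13:05–13:35, 14:35–15:10, 16:50–18:10, 18:15–20:00.
Ines free within 08:30–20:00: 13:20–14:15, 15:10–17:55, 18:40–19:25.
Sofia ∩ Ines: 13:20–13:35, 16:50–17:55, 18:40–19:25.
Windows ≥ 40 min: 16:50–17:55, 18:40–19:25.

16:50–17:55, 18:40–19:25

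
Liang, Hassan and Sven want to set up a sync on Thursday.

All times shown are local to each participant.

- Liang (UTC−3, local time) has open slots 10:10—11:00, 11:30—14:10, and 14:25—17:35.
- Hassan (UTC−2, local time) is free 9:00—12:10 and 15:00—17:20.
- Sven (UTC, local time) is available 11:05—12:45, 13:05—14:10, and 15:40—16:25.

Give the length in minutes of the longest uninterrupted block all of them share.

Liang → UTC: 13:10–14:00, 14:30–17:10, 17:25–20:35.
Hassan → UTC: 11:00–14:10, 17:00–19:20.
Sven → UTC: 11:05–12:45, 13:05–14:10, 15:40–16:25.
Liang ∩ Hassan: 13:10–14:00, 17:00–17:10, 17:25–19:20.
Liang ∩ Hassan ∩ Sven: 13:10–14:00.
Single common window of 50 minutes.

50 minutes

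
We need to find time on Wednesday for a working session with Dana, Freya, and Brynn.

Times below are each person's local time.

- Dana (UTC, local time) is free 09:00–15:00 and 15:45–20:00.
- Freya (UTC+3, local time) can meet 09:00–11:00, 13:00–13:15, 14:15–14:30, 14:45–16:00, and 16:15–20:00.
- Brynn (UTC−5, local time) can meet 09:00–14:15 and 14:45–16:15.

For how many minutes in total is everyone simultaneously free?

Dana → UTC: 09:00–15:00, 15:45–20:00.
Freya → UTC: 06:00–08:00, 10:00–10:15, 11:15–11:30, 11:45–13:00, 13:15–17:00.
Brynn → UTC: 14:00–19:15, 19:45–21:15.
Dana ∩ Freya: 10:00–10:15, 11:15–11:30, 11:45–13:00, 13:15–15:00, 15:45–17:00.
Dana ∩ Freya ∩ Brynn: 14:00–15:00, 15:45–17:00.
Total common minutes: 60 + 75 = 135.

135 minutes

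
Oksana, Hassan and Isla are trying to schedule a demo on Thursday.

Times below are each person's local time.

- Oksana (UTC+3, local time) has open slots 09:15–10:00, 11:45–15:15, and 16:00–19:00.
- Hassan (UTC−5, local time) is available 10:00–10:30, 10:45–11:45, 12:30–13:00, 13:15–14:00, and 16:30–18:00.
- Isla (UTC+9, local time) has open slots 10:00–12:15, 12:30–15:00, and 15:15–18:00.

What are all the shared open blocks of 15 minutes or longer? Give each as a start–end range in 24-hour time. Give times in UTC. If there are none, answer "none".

Oksana → UTC: 06:15–07:00, 08:45–12:15, 13:00–16:00.
Hassan → UTC: 15:00–15:30, 15:45–16:45, 17:30–18:00, 18:15–19:00, 21:30–23:00.
Isla → UTC: 01:00–03:15, 03:30–06:00, 06:15–09:00.
Oksana ∩ Hassan: 15:00–15:30, 15:45–16:00.
Oksana ∩ Hassan ∩ Isla: (none).
Windows ≥ 15 min: (none).

none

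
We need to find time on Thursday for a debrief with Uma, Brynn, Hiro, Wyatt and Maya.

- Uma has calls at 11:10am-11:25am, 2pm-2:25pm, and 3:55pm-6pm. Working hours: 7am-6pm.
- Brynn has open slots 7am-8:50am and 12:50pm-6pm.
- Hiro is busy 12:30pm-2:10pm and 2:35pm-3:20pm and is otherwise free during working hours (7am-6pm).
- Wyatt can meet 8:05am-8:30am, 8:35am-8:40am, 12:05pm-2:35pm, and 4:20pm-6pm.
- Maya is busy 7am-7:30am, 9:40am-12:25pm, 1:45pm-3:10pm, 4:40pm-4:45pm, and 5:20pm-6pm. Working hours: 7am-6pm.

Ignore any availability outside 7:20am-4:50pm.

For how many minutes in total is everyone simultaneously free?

30 minutes

Uma free within 07:00–18:00: 07:00–11:10, 11:25–14:00, 14:25–15:55.
Hiro free within 07:00–18:00: 07:00–12:30, 14:10–14:35, 15:20–18:00.
Maya free within 07:00–18:00: 07:30–09:40, 12:25–13:45, 15:10–16:40, 16:45–17:20.
Uma ∩ Brynn: 07:00–08:50, 12:50–14:00, 14:25–15:55.
Uma ∩ Brynn ∩ Hiro: 07:00–08:50, 14:25–14:35, 15:20–15:55.
Uma ∩ Brynn ∩ Hiro ∩ Wyatt: 08:05–08:30, 08:35–08:40, 14:25–14:35.
Uma ∩ Brynn ∩ Hiro ∩ Wyatt ∩ Maya: 08:05–08:30, 08:35–08:40.
Restricted to 07:20–16:50: 08:05–08:30, 08:35–08:40.
Total common minutes: 25 + 5 = 30.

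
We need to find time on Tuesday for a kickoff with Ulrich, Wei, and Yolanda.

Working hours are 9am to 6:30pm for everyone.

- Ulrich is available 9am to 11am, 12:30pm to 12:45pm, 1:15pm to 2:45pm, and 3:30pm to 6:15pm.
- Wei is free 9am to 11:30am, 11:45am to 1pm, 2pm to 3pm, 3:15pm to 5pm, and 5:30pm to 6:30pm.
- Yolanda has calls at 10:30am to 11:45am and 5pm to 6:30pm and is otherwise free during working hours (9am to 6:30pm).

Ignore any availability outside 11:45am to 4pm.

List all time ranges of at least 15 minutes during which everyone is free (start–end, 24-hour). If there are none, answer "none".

12:30–12:45, 14:00–14:45, 15:30–16:00

Yolanda free within 09:00–18:30: 09:00–10:30, 11:45–17:00.
Ulrich ∩ Wei: 09:00–11:00, 12:30–12:45, 14:00–14:45, 15:30–17:00, 17:30–18:15.
Ulrich ∩ Wei ∩ Yolanda: 09:00–10:30, 12:30–12:45, 14:00–14:45, 15:30–17:00.
Restricted to 11:45–16:00: 12:30–12:45, 14:00–14:45, 15:30–16:00.
Windows ≥ 15 min: 12:30–12:45, 14:00–14:45, 15:30–16:00.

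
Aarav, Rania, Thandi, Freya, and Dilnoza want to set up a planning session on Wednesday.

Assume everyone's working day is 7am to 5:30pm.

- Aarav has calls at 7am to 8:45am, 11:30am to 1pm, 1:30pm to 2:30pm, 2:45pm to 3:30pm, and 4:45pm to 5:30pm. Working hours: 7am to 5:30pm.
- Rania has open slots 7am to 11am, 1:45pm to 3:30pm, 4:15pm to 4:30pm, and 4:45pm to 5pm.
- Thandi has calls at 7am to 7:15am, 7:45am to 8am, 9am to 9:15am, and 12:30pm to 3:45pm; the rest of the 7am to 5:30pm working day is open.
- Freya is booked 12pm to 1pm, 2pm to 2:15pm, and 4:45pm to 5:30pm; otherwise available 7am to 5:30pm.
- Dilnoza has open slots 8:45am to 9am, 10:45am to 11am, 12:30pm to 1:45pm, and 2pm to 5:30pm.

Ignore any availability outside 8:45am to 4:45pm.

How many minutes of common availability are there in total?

45 minutes

Aarav free within 07:00–17:30: 08:45–11:30, 13:00–13:30, 14:30–14:45, 15:30–16:45.
Thandi free within 07:00–17:30: 07:15–07:45, 08:00–09:00, 09:15–12:30, 15:45–17:30.
Freya free within 07:00–17:30: 07:00–12:00, 13:00–14:00, 14:15–16:45.
Aarav ∩ Rania: 08:45–11:00, 14:30–14:45, 16:15–16:30.
Aarav ∩ Rania ∩ Thandi: 08:45–09:00, 09:15–11:00, 16:15–16:30.
Aarav ∩ Rania ∩ Thandi ∩ Freya: 08:45–09:00, 09:15–11:00, 16:15–16:30.
Aarav ∩ Rania ∩ Thandi ∩ Freya ∩ Dilnoza: 08:45–09:00, 10:45–11:00, 16:15–16:30.
Restricted to 08:45–16:45: 08:45–09:00, 10:45–11:00, 16:15–16:30.
Total common minutes: 15 + 15 + 15 = 45.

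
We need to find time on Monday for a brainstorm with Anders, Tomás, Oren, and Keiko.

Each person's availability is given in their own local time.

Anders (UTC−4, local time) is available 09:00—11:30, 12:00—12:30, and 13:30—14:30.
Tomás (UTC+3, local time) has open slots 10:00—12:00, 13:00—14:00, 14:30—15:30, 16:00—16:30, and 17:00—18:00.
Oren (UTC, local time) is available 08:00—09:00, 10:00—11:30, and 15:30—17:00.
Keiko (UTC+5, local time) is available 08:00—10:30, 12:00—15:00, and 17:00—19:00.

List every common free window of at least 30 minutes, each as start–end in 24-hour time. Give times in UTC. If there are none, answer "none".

none

Anders → UTC: 13:00–15:30, 16:00–16:30, 17:30–18:30.
Tomás → UTC: 07:00–09:00, 10:00–11:00, 11:30–12:30, 13:00–13:30, 14:00–15:00.
Oren → UTC: 08:00–09:00, 10:00–11:30, 15:30–17:00.
Keiko → UTC: 03:00–05:30, 07:00–10:00, 12:00–14:00.
Anders ∩ Tomás: 13:00–13:30, 14:00–15:00.
Anders ∩ Tomás ∩ Oren: (none).
Anders ∩ Tomás ∩ Oren ∩ Keiko: (none).
Windows ≥ 30 min: (none).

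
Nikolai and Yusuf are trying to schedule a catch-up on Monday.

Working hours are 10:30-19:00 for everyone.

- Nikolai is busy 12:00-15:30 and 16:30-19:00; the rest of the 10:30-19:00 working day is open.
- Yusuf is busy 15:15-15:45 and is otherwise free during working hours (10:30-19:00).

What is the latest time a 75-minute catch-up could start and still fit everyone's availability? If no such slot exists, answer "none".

10:45

Nikolai free within 10:30–19:00: 10:30–12:00, 15:30–16:30.
Yusuf free within 10:30–19:00: 10:30–15:15, 15:45–19:00.
Nikolai ∩ Yusuf: 10:30–12:00, 15:45–16:30.
Windows ≥ 75 min: 10:30–12:00.
Latest start in the last window 10:30–12:00 is 12:00 − 75 min = 10:45.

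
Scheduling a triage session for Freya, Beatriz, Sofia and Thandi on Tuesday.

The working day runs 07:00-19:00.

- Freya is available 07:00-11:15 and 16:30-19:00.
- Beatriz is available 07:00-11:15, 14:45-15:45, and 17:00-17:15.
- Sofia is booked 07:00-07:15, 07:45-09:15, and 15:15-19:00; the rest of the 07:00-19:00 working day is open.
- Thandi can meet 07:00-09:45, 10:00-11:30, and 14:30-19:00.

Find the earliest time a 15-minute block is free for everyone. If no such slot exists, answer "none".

07:15

Sofia free within 07:00–19:00: 07:15–07:45, 09:15–15:15.
Freya ∩ Beatriz: 07:00–11:15, 17:00–17:15.
Freya ∩ Beatriz ∩ Sofia: 07:15–07:45, 09:15–11:15.
Freya ∩ Beatriz ∩ Sofia ∩ Thandi: 07:15–07:45, 09:15–09:45, 10:00–11:15.
Windows ≥ 15 min: 07:15–07:45, 09:15–09:45, 10:00–11:15.
Earliest such window starts at 07:15.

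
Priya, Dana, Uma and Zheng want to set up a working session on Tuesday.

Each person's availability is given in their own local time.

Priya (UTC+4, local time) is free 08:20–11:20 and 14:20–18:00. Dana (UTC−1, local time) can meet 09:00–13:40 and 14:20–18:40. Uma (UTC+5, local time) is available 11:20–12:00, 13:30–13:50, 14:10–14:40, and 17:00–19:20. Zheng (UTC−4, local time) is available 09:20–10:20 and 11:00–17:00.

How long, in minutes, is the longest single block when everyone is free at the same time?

Priya → UTC: 04:20–07:20, 10:20–14:00.
Dana → UTC: 10:00–14:40, 15:20–19:40.
Uma → UTC: 06:20–07:00, 08:30–08:50, 09:10–09:40, 12:00–14:20.
Zheng → UTC: 13:20–14:20, 15:00–21:00.
Priya ∩ Dana: 10:20–14:00.
Priya ∩ Dana ∩ Uma: 12:00–14:00.
Priya ∩ Dana ∩ Uma ∩ Zheng: 13:20–14:00.
Single common window of 40 minutes.

40 minutes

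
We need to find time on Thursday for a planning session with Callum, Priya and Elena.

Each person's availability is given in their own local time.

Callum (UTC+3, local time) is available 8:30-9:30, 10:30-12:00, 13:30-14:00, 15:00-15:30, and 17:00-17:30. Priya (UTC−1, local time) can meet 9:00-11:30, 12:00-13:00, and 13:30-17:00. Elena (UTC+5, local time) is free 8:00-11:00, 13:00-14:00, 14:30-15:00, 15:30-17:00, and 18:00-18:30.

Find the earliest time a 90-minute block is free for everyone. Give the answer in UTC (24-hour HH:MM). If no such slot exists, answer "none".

Callum → UTC: 05:30–06:30, 07:30–09:00, 10:30–11:00, 12:00–12:30, 14:00–14:30.
Priya → UTC: 10:00–12:30, 13:00–14:00, 14:30–18:00.
Elena → UTC: 03:00–06:00, 08:00–09:00, 09:30–10:00, 10:30–12:00, 13:00–13:30.
Callum ∩ Priya: 10:30–11:00, 12:00–12:30.
Callum ∩ Priya ∩ Elena: 10:30–11:00.
Windows ≥ 90 min: (none).

none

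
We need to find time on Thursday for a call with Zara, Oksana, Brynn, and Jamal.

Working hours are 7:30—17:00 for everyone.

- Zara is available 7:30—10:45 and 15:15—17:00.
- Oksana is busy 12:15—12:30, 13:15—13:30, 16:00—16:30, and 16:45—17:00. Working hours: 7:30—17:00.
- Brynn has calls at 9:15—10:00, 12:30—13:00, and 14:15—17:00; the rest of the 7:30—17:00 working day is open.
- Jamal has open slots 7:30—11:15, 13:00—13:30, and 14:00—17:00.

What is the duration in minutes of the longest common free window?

105 minutes

Oksana free within 07:30–17:00: 07:30–12:15, 12:30–13:15, 13:30–16:00, 16:30–16:45.
Brynn free within 07:30–17:00: 07:30–09:15, 10:00–12:30, 13:00–14:15.
Zara ∩ Oksana: 07:30–10:45, 15:15–16:00, 16:30–16:45.
Zara ∩ Oksana ∩ Brynn: 07:30–09:15, 10:00–10:45.
Zara ∩ Oksana ∩ Brynn ∩ Jamal: 07:30–09:15, 10:00–10:45.
Common window lengths: 105, 45 min; longest is 105.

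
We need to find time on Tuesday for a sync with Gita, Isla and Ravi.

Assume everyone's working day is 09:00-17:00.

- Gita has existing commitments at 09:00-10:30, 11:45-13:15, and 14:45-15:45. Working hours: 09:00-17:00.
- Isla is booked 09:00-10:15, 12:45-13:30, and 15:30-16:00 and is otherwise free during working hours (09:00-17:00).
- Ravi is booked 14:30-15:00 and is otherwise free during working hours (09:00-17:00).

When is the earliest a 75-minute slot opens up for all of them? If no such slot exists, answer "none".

10:30

Gita free within 09:00–17:00: 10:30–11:45, 13:15–14:45, 15:45–17:00.
Isla free within 09:00–17:00: 10:15–12:45, 13:30–15:30, 16:00–17:00.
Ravi free within 09:00–17:00: 09:00–14:30, 15:00–17:00.
Gita ∩ Isla: 10:30–11:45, 13:30–14:45, 16:00–17:00.
Gita ∩ Isla ∩ Ravi: 10:30–11:45, 13:30–14:30, 16:00–17:00.
Windows ≥ 75 min: 10:30–11:45.
Earliest such window starts at 10:30.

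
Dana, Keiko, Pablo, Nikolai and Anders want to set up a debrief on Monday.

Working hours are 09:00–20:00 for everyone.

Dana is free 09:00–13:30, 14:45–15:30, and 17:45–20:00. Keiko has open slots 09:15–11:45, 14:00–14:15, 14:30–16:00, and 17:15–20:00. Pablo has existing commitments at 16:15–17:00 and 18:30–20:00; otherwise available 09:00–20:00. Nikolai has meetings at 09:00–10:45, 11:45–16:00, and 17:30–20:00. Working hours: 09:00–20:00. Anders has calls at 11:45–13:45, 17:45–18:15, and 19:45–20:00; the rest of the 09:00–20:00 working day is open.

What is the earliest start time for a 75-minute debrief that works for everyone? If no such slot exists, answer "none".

Pablo free within 09:00–20:00: 09:00–16:15, 17:00–18:30.
Nikolai free within 09:00–20:00: 10:45–11:45, 16:00–17:30.
Anders free within 09:00–20:00: 09:00–11:45, 13:45–17:45, 18:15–19:45.
Dana ∩ Keiko: 09:15–11:45, 14:45–15:30, 17:45–20:00.
Dana ∩ Keiko ∩ Pablo: 09:15–11:45, 14:45–15:30, 17:45–18:30.
Dana ∩ Keiko ∩ Pablo ∩ Nikolai: 10:45–11:45.
Dana ∩ Keiko ∩ Pablo ∩ Nikolai ∩ Anders: 10:45–11:45.
Windows ≥ 75 min: (none).

none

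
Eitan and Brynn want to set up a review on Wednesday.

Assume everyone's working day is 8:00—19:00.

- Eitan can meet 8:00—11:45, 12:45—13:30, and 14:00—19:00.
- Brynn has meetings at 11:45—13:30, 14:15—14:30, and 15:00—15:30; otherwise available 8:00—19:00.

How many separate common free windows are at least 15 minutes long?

4

Brynn free within 08:00–19:00: 08:00–11:45, 13:30–14:15, 14:30–15:00, 15:30–19:00.
Eitan ∩ Brynn: 08:00–11:45, 14:00–14:15, 14:30–15:00, 15:30–19:00.
Windows ≥ 15 min: 08:00–11:45, 14:00–14:15, 14:30–15:00, 15:30–19:00.
That's 4 windows.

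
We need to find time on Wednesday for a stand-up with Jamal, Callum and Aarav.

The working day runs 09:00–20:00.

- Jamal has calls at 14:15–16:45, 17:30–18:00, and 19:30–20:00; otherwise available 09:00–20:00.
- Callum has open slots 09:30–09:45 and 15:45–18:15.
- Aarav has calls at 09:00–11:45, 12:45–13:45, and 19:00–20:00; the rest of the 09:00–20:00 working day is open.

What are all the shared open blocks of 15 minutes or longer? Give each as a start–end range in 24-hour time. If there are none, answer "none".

Jamal free within 09:00–20:00: 09:00–14:15, 16:45–17:30, 18:00–19:30.
Aarav free within 09:00–20:00: 11:45–12:45, 13:45–19:00.
Jamal ∩ Callum: 09:30–09:45, 16:45–17:30, 18:00–18:15.
Jamal ∩ Callum ∩ Aarav: 16:45–17:30, 18:00–18:15.
Windows ≥ 15 min: 16:45–17:30, 18:00–18:15.

16:45–17:30, 18:00–18:15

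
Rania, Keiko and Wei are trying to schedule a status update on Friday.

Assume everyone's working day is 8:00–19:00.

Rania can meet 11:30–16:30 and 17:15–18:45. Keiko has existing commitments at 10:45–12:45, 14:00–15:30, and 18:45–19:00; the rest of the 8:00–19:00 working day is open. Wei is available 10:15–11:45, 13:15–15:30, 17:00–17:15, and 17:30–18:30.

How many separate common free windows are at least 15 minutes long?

Keiko free within 08:00–19:00: 08:00–10:45, 12:45–14:00, 15:30–18:45.
Rania ∩ Keiko: 12:45–14:00, 15:30–16:30, 17:15–18:45.
Rania ∩ Keiko ∩ Wei: 13:15–14:00, 17:30–18:30.
Windows ≥ 15 min: 13:15–14:00, 17:30–18:30.
That's 2 windows.

2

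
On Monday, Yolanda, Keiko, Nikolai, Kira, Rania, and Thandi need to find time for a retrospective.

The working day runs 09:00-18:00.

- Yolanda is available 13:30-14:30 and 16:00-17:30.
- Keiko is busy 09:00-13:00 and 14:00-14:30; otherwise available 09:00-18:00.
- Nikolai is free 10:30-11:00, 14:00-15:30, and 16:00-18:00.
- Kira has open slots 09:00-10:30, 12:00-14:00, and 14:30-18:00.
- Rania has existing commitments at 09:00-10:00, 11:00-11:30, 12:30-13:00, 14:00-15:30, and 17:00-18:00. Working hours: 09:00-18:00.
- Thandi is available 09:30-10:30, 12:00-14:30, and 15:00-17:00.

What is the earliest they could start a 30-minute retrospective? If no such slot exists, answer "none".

Keiko free within 09:00–18:00: 13:00–14:00, 14:30–18:00.
Rania free within 09:00–18:00: 10:00–11:00, 11:30–12:30, 13:00–14:00, 15:30–17:00.
Yolanda ∩ Keiko: 13:30–14:00, 16:00–17:30.
Yolanda ∩ Keiko ∩ Nikolai: 16:00–17:30.
Yolanda ∩ Keiko ∩ Nikolai ∩ Kira: 16:00–17:30.
Yolanda ∩ Keiko ∩ Nikolai ∩ Kira ∩ Rania: 16:00–17:00.
Yolanda ∩ Keiko ∩ Nikolai ∩ Kira ∩ Rania ∩ Thandi: 16:00–17:00.
Windows ≥ 30 min: 16:00–17:00.
Earliest such window starts at 16:00.

16:00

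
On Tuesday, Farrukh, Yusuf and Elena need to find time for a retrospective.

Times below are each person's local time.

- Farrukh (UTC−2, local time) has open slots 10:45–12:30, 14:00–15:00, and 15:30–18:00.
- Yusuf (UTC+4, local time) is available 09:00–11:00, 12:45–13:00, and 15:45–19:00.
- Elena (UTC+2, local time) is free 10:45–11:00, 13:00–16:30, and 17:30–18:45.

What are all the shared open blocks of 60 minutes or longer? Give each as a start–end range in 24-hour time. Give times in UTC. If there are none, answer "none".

Farrukh → UTC: 12:45–14:30, 16:00–17:00, 17:30–20:00.
Yusuf → UTC: 05:00–07:00, 08:45–09:00, 11:45–15:00.
Elena → UTC: 08:45–09:00, 11:00–14:30, 15:30–16:45.
Farrukh ∩ Yusuf: 12:45–14:30.
Farrukh ∩ Yusuf ∩ Elena: 12:45–14:30.
Windows ≥ 60 min: 12:45–14:30.

12:45–14:30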